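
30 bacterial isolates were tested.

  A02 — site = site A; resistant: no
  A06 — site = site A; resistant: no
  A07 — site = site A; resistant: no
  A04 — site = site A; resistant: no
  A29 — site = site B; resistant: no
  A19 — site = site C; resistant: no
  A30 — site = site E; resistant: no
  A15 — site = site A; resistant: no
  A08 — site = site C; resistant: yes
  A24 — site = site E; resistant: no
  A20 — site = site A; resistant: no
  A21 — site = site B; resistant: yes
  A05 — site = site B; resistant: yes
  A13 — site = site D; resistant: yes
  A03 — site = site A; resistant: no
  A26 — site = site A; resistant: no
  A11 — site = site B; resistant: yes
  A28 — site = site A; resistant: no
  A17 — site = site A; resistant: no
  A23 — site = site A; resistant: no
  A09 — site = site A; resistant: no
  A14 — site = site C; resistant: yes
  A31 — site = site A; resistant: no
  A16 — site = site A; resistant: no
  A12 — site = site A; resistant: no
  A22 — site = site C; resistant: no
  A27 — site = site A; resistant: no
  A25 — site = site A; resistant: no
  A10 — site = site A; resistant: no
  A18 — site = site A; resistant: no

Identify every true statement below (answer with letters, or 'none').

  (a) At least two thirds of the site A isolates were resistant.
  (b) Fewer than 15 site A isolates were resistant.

(b)

|A| = 19, |A ∩ B| = 0, |A ∖ B| = 19.
(a) |A ∩ B| / |A| ≥ 2/3: fails.
(b) |A ∩ B| < 15: holds.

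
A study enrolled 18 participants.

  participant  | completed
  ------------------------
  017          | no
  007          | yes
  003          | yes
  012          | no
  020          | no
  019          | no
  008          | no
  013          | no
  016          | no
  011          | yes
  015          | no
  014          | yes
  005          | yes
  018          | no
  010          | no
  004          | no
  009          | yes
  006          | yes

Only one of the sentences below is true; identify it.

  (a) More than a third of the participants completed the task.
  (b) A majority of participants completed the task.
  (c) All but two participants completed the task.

(a)

|A| = 18, |A ∩ B| = 7, |A ∖ B| = 11.
(a) requires |A ∩ B| / |A| > 1/3: true.
(b) requires |A ∩ B| > |A ∖ B|: false.
(c) requires |A ∖ B| = 2: false.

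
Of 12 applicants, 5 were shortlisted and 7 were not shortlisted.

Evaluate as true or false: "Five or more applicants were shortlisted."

Truth condition: |A ∩ B| ≥ 5.
|A| = 12, |A ∩ B| = 5, |A ∖ B| = 7.
|A ∩ B| = 5, so the statement is true.

True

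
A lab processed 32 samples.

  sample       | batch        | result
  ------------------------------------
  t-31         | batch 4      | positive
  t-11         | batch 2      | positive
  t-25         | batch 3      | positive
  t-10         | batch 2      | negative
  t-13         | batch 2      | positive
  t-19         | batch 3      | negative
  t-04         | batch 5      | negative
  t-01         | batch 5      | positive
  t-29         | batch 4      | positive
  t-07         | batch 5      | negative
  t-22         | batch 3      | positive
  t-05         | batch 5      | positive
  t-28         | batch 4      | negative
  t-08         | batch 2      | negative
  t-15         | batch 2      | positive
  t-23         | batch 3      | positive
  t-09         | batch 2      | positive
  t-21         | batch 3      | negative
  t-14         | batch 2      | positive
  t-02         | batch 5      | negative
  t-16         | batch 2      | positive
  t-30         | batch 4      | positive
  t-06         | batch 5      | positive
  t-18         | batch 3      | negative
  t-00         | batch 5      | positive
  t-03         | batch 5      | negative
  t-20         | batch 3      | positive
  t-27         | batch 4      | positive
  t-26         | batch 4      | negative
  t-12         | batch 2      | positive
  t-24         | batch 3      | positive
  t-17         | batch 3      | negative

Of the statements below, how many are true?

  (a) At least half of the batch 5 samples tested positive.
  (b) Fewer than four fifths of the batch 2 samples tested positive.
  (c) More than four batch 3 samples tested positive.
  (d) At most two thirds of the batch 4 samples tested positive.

(a) batch 5: |A| = 8, |A ∩ B| = 4; needs |A ∩ B| ≥ |A ∖ B| — true.
(b) batch 2: |A| = 9, |A ∩ B| = 7; needs |A ∩ B| / |A| < 4/5 — true.
(c) batch 3: |A| = 9, |A ∩ B| = 5; needs |A ∩ B| > 4 — true.
(d) batch 4: |A| = 6, |A ∩ B| = 4; needs |A ∩ B| / |A| ≤ 2/3 — true.

4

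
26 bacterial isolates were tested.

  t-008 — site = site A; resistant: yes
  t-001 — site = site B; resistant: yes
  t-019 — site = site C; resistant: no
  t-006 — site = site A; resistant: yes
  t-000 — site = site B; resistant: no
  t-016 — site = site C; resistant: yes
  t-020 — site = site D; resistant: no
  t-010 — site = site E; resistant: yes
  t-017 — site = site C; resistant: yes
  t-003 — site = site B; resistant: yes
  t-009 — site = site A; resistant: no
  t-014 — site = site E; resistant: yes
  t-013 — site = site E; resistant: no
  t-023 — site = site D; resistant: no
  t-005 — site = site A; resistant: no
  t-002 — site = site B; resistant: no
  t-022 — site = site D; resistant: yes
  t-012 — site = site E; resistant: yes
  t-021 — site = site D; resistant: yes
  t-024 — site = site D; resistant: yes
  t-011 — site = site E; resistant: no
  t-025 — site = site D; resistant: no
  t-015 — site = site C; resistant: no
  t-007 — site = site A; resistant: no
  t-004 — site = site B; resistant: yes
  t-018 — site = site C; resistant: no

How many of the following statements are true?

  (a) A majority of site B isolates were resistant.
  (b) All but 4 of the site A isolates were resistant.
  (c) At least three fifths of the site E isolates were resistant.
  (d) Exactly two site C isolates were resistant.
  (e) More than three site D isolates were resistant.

(a) site B: |A| = 5, |A ∩ B| = 3; needs |A ∩ B| > |A ∖ B| — true.
(b) site A: |A| = 5, |A ∩ B| = 2; needs |A ∖ B| = 4 — false.
(c) site E: |A| = 5, |A ∩ B| = 3; needs |A ∩ B| / |A| ≥ 3/5 — true.
(d) site C: |A| = 5, |A ∩ B| = 2; needs |A ∩ B| = 2 — true.
(e) site D: |A| = 6, |A ∩ B| = 3; needs |A ∩ B| > 3 — false.

3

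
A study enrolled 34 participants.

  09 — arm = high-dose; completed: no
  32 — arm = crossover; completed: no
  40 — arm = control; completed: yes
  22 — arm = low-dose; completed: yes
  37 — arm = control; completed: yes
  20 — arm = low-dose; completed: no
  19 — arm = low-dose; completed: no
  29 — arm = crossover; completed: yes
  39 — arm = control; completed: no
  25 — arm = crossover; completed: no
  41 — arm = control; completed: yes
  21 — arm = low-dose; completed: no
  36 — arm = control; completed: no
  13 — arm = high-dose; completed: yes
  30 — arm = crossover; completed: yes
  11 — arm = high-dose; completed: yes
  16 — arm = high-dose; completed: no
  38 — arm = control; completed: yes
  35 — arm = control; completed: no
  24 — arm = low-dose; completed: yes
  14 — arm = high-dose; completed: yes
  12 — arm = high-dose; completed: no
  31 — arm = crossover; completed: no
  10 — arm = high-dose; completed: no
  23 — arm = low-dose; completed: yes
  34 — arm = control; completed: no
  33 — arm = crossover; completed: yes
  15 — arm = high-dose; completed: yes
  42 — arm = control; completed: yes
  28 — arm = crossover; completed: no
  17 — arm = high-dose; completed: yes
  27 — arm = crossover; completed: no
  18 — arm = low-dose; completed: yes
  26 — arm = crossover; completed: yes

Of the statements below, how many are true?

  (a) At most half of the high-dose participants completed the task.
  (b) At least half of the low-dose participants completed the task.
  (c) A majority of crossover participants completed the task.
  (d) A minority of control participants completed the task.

(a) high-dose: |A| = 9, |A ∩ B| = 5; needs |A ∩ B| ≤ |A ∖ B| — false.
(b) low-dose: |A| = 7, |A ∩ B| = 4; needs |A ∩ B| ≥ |A ∖ B| — true.
(c) crossover: |A| = 9, |A ∩ B| = 4; needs |A ∩ B| > |A ∖ B| — false.
(d) control: |A| = 9, |A ∩ B| = 5; needs |A ∩ B| < |A ∖ B| — false.

1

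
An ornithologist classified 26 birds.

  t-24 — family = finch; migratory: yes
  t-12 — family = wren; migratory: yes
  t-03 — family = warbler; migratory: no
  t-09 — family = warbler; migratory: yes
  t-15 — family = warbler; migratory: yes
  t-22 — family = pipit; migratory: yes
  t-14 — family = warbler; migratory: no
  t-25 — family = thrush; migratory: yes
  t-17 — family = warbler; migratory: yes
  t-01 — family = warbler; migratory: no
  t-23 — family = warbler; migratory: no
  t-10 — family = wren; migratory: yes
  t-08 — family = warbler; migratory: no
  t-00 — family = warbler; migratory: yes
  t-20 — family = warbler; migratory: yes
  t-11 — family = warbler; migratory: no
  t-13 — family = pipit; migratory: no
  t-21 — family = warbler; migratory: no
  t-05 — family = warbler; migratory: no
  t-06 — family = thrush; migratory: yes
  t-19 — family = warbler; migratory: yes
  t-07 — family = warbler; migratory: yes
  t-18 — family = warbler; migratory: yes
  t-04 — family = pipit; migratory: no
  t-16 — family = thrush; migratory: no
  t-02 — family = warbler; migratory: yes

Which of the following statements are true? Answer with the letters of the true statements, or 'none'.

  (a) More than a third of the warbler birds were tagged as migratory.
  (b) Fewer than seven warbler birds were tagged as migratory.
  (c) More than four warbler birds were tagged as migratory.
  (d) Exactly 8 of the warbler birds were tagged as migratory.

|A| = 17, |A ∩ B| = 9, |A ∖ B| = 8.
(a) |A ∩ B| / |A| > 1/3: holds.
(b) |A ∩ B| < 7: fails.
(c) |A ∩ B| > 4: holds.
(d) |A ∩ B| = 8: fails.

(a), (c)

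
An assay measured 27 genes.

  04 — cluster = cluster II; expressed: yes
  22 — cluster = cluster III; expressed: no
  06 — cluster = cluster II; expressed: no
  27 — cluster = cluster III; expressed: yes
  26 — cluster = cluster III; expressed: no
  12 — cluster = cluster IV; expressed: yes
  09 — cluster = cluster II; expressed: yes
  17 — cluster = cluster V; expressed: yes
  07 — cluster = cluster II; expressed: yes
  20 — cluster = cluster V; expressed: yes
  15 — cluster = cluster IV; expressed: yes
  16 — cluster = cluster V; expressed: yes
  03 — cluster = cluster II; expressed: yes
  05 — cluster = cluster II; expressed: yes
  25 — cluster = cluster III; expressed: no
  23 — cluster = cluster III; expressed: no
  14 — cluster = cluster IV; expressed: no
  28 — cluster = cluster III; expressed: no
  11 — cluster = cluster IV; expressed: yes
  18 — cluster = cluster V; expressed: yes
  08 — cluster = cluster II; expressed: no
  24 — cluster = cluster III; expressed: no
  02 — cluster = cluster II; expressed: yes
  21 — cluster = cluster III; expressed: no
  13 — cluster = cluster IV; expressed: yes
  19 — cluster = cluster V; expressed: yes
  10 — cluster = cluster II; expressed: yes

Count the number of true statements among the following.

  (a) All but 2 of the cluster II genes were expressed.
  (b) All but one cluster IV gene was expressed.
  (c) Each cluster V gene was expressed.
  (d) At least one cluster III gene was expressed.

(a) cluster II: |A| = 9, |A ∩ B| = 7; needs |A ∖ B| = 2 — true.
(b) cluster IV: |A| = 5, |A ∩ B| = 4; needs |A ∖ B| = 1 — true.
(c) cluster V: |A| = 5, |A ∩ B| = 5; needs A ⊆ B, i.e. every element of A is in B (|A ∖ B| = 0) — true.
(d) cluster III: |A| = 8, |A ∩ B| = 1; needs A ∩ B ≠ ∅ (|A ∩ B| ≥ 1) — true.

4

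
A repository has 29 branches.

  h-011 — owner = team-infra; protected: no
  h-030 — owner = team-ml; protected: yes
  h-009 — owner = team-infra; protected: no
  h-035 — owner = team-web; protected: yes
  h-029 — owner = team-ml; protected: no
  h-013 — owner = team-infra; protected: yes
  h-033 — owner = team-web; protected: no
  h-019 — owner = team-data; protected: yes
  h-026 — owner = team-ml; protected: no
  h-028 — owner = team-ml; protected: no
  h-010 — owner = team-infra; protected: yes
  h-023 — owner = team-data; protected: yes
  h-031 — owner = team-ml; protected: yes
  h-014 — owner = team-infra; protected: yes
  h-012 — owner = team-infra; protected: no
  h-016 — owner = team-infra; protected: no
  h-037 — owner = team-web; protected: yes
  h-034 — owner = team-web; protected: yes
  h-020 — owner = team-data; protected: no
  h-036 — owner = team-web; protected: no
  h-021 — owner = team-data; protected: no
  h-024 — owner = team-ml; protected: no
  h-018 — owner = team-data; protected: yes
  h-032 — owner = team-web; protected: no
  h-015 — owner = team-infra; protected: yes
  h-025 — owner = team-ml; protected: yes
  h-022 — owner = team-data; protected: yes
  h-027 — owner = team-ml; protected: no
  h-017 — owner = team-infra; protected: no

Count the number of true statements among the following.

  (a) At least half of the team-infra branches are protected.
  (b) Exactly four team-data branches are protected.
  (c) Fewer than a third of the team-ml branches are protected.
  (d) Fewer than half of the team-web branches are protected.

1

(a) team-infra: |A| = 9, |A ∩ B| = 4; needs |A ∩ B| ≥ |A ∖ B| — false.
(b) team-data: |A| = 6, |A ∩ B| = 4; needs |A ∩ B| = 4 — true.
(c) team-ml: |A| = 8, |A ∩ B| = 3; needs |A ∩ B| / |A| < 1/3 — false.
(d) team-web: |A| = 6, |A ∩ B| = 3; needs |A ∩ B| < |A ∖ B| — false.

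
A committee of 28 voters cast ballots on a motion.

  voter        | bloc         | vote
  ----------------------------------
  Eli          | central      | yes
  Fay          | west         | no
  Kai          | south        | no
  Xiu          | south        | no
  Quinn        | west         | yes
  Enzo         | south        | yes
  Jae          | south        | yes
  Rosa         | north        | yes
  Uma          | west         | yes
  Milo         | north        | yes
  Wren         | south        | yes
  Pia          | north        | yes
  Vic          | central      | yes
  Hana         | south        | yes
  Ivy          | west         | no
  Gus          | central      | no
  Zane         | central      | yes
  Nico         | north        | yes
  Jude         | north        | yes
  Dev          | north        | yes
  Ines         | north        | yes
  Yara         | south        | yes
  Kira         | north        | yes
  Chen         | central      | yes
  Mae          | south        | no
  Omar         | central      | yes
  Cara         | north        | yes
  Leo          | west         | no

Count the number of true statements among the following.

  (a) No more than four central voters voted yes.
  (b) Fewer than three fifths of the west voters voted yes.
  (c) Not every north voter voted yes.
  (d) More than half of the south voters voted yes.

2

(a) central: |A| = 6, |A ∩ B| = 5; needs |A ∩ B| ≤ 4 — false.
(b) west: |A| = 5, |A ∩ B| = 2; needs |A ∩ B| / |A| < 3/5 — true.
(c) north: |A| = 9, |A ∩ B| = 9; needs A ⊄ B (|A ∖ B| ≥ 1) — false.
(d) south: |A| = 8, |A ∩ B| = 5; needs |A ∩ B| > |A ∖ B| — true.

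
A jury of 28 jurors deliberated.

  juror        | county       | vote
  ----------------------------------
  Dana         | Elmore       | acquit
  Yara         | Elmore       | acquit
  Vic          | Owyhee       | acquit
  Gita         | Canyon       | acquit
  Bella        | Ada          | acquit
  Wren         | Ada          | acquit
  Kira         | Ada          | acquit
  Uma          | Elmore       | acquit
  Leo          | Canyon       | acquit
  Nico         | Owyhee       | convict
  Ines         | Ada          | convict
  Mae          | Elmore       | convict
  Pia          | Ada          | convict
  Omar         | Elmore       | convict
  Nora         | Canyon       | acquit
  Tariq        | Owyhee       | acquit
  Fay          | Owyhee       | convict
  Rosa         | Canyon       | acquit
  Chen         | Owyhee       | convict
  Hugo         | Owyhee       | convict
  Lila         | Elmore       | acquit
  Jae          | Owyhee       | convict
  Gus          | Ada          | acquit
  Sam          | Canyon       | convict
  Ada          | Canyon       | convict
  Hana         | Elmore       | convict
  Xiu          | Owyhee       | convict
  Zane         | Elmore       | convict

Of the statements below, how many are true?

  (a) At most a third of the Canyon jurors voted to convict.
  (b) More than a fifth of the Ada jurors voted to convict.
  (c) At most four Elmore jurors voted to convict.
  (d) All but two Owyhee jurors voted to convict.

4

(a) Canyon: |A| = 6, |A ∩ B| = 2; needs |A ∩ B| / |A| ≤ 1/3 — true.
(b) Ada: |A| = 6, |A ∩ B| = 2; needs |A ∩ B| / |A| > 1/5 — true.
(c) Elmore: |A| = 8, |A ∩ B| = 4; needs |A ∩ B| ≤ 4 — true.
(d) Owyhee: |A| = 8, |A ∩ B| = 6; needs |A ∖ B| = 2 — true.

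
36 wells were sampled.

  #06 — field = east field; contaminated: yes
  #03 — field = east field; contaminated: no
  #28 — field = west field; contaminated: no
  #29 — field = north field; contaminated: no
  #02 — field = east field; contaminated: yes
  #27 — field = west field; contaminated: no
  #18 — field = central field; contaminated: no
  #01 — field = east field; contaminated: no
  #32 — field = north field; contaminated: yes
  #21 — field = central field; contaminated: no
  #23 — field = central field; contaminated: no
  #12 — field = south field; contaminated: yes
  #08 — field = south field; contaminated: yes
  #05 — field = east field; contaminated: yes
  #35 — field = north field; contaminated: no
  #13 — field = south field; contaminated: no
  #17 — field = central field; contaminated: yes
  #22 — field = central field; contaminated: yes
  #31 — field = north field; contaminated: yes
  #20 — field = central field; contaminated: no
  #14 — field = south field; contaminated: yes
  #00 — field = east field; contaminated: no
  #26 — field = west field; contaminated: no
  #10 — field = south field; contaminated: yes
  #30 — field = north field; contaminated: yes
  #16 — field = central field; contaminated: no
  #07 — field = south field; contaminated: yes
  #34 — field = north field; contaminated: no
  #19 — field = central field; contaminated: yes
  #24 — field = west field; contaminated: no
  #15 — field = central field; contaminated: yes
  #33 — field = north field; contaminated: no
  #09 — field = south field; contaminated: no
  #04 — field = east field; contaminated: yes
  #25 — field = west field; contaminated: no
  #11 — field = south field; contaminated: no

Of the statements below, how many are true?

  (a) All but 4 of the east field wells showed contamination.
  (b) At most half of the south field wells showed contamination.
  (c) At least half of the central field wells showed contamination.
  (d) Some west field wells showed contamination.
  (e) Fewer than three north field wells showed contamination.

(a) east field: |A| = 7, |A ∩ B| = 4; needs |A ∖ B| = 4 — false.
(b) south field: |A| = 8, |A ∩ B| = 5; needs |A ∩ B| ≤ |A ∖ B| — false.
(c) central field: |A| = 9, |A ∩ B| = 4; needs |A ∩ B| ≥ |A ∖ B| — false.
(d) west field: |A| = 5, |A ∩ B| = 0; needs A ∩ B ≠ ∅ (|A ∩ B| ≥ 1) — false.
(e) north field: |A| = 7, |A ∩ B| = 3; needs |A ∩ B| < 3 — false.

0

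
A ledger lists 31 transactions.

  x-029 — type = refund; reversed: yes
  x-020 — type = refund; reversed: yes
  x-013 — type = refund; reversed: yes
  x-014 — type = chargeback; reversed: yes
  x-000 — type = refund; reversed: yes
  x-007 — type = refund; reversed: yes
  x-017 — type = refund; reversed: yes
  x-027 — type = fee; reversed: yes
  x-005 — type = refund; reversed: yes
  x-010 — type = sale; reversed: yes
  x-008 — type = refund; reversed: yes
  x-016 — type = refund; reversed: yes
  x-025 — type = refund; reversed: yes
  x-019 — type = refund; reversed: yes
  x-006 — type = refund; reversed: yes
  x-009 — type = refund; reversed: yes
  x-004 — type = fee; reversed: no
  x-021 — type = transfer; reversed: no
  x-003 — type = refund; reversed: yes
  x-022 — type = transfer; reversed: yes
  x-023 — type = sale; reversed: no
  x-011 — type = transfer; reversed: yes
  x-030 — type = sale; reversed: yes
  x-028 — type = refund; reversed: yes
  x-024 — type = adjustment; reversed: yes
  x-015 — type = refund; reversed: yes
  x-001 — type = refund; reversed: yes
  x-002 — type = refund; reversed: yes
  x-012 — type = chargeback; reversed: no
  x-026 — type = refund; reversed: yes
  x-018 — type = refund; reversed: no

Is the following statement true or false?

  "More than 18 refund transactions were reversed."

True

'More than 18 refund transactions were reversed' holds iff |A ∩ B| > 18.
|A| = 20, |A ∩ B| = 19, |A ∖ B| = 1.
|A ∩ B| = 19, so the statement is true.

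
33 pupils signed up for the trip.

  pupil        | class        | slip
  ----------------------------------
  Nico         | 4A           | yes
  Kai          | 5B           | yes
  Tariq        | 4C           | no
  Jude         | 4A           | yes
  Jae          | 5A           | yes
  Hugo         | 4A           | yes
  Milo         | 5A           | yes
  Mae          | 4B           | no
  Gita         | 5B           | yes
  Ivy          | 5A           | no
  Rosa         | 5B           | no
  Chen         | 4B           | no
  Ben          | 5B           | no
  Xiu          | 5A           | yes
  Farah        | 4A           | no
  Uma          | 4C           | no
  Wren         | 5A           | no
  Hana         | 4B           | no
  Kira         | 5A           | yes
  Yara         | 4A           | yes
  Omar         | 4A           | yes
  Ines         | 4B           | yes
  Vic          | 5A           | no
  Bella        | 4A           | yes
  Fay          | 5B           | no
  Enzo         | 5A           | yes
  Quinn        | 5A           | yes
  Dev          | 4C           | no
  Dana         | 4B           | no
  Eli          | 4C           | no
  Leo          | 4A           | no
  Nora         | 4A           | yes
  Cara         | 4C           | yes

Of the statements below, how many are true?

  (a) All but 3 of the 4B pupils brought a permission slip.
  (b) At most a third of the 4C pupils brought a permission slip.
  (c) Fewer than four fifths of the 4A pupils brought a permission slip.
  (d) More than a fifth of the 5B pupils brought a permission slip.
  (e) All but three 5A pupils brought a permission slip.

(a) 4B: |A| = 5, |A ∩ B| = 1; needs |A ∖ B| = 3 — false.
(b) 4C: |A| = 5, |A ∩ B| = 1; needs |A ∩ B| / |A| ≤ 1/3 — true.
(c) 4A: |A| = 9, |A ∩ B| = 7; needs |A ∩ B| / |A| < 4/5 — true.
(d) 5B: |A| = 5, |A ∩ B| = 2; needs |A ∩ B| / |A| > 1/5 — true.
(e) 5A: |A| = 9, |A ∩ B| = 6; needs |A ∖ B| = 3 — true.

4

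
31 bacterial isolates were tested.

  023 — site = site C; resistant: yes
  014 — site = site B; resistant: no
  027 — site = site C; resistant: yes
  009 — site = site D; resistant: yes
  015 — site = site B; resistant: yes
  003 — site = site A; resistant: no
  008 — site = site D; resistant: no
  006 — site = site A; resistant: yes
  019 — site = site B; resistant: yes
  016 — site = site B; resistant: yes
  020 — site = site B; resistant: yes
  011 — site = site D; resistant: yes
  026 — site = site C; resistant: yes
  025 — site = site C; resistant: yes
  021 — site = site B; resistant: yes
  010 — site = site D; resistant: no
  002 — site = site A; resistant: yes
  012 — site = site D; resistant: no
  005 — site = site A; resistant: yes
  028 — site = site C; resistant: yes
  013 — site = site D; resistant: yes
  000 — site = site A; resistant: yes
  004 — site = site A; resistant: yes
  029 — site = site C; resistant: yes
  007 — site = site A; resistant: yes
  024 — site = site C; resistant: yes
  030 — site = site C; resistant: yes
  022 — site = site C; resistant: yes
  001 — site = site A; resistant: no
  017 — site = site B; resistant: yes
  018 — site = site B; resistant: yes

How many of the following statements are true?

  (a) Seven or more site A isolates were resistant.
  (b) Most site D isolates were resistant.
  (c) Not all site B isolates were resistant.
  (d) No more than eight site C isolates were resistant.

1

(a) site A: |A| = 8, |A ∩ B| = 6; needs |A ∩ B| ≥ 7 — false.
(b) site D: |A| = 6, |A ∩ B| = 3; needs |A ∩ B| > |A ∖ B| — false.
(c) site B: |A| = 8, |A ∩ B| = 7; needs A ⊄ B (|A ∖ B| ≥ 1) — true.
(d) site C: |A| = 9, |A ∩ B| = 9; needs |A ∩ B| ≤ 8 — false.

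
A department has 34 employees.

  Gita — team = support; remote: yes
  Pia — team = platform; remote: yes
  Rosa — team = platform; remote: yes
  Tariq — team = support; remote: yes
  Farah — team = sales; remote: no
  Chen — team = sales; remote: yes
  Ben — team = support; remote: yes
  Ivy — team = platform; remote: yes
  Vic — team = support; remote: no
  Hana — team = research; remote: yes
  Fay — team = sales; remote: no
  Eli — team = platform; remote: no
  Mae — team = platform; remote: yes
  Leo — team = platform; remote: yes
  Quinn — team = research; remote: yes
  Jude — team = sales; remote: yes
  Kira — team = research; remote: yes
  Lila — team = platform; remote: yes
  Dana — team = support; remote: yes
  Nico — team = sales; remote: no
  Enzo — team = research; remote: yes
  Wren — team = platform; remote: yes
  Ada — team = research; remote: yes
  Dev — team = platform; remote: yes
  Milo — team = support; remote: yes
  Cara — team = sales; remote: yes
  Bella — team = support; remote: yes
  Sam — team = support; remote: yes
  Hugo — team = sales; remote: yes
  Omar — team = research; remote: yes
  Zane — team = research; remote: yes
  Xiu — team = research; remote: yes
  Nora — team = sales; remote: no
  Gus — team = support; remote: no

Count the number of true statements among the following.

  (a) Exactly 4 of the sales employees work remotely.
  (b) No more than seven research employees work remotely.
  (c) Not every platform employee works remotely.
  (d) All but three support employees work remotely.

2

(a) sales: |A| = 8, |A ∩ B| = 4; needs |A ∩ B| = 4 — true.
(b) research: |A| = 8, |A ∩ B| = 8; needs |A ∩ B| ≤ 7 — false.
(c) platform: |A| = 9, |A ∩ B| = 8; needs A ⊄ B (|A ∖ B| ≥ 1) — true.
(d) support: |A| = 9, |A ∩ B| = 7; needs |A ∖ B| = 3 — false.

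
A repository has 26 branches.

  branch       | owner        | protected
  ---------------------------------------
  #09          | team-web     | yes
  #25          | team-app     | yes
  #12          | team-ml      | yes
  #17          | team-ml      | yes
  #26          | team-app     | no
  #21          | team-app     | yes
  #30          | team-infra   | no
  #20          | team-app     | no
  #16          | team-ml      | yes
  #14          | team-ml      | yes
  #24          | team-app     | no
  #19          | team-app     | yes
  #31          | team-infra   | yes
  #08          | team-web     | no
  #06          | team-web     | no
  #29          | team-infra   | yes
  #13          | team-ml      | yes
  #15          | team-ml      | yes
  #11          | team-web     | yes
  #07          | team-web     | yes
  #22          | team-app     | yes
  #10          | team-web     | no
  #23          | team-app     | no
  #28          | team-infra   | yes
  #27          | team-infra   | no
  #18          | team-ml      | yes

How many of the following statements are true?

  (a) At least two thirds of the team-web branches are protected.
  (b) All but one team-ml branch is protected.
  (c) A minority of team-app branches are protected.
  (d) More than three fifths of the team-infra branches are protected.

0

(a) team-web: |A| = 6, |A ∩ B| = 3; needs |A ∩ B| / |A| ≥ 2/3 — false.
(b) team-ml: |A| = 7, |A ∩ B| = 7; needs |A ∖ B| = 1 — false.
(c) team-app: |A| = 8, |A ∩ B| = 4; needs |A ∩ B| < |A ∖ B| — false.
(d) team-infra: |A| = 5, |A ∩ B| = 3; needs |A ∩ B| / |A| > 3/5 — false.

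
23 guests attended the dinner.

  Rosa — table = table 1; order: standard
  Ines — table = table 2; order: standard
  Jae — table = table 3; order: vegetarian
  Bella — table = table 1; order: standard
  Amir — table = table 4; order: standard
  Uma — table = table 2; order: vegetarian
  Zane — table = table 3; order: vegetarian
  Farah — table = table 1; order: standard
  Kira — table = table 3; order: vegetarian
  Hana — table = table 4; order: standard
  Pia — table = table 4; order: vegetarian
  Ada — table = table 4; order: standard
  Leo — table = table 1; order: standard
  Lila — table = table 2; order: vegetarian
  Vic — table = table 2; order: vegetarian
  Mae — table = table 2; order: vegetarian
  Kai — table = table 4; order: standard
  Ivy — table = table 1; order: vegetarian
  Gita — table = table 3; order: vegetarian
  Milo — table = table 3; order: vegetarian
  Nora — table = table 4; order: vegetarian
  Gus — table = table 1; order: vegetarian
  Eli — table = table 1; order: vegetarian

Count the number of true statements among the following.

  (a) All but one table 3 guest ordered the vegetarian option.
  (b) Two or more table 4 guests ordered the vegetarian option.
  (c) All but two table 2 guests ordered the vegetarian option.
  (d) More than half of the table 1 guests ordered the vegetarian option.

(a) table 3: |A| = 5, |A ∩ B| = 5; needs |A ∖ B| = 1 — false.
(b) table 4: |A| = 6, |A ∩ B| = 2; needs |A ∩ B| ≥ 2 — true.
(c) table 2: |A| = 5, |A ∩ B| = 4; needs |A ∖ B| = 2 — false.
(d) table 1: |A| = 7, |A ∩ B| = 3; needs |A ∩ B| > |A ∖ B| — false.

1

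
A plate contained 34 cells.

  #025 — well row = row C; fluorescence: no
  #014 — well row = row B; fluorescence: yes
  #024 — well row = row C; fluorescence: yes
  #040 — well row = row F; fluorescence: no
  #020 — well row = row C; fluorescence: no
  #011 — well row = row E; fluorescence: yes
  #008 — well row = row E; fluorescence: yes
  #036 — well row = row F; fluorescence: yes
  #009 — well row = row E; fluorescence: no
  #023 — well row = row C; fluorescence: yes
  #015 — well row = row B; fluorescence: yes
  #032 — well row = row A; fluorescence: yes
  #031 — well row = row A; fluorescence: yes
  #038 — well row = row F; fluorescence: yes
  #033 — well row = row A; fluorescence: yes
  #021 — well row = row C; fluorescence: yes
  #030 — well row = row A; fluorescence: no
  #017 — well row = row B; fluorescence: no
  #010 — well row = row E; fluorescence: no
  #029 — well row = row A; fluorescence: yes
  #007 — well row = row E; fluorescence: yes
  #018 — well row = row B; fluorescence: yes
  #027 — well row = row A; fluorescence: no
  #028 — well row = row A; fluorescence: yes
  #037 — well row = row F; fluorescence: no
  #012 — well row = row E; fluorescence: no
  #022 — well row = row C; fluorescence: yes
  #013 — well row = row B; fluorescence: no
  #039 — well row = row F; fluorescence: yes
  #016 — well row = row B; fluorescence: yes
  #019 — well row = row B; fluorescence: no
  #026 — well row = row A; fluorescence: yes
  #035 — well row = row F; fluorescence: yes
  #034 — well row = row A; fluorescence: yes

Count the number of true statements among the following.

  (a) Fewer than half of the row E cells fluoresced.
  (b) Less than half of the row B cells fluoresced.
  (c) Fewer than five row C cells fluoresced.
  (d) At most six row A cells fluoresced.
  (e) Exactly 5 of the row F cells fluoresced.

1

(a) row E: |A| = 6, |A ∩ B| = 3; needs |A ∩ B| < |A ∖ B| — false.
(b) row B: |A| = 7, |A ∩ B| = 4; needs |A ∩ B| < |A ∖ B| — false.
(c) row C: |A| = 6, |A ∩ B| = 4; needs |A ∩ B| < 5 — true.
(d) row A: |A| = 9, |A ∩ B| = 7; needs |A ∩ B| ≤ 6 — false.
(e) row F: |A| = 6, |A ∩ B| = 4; needs |A ∩ B| = 5 — false.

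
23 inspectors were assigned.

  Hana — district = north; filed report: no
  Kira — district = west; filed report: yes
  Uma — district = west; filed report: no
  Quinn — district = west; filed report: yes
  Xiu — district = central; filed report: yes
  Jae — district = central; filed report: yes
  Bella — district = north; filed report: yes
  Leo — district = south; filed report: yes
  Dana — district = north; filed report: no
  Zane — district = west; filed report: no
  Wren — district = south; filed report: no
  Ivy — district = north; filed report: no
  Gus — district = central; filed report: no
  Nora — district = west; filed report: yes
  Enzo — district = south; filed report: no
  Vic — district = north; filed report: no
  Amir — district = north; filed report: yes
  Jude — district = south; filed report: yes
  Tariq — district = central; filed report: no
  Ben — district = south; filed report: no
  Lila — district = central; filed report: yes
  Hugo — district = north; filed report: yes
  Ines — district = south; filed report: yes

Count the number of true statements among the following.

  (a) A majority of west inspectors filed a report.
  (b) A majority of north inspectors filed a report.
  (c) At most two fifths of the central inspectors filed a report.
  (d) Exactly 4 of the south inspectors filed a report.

1

(a) west: |A| = 5, |A ∩ B| = 3; needs |A ∩ B| > |A ∖ B| — true.
(b) north: |A| = 7, |A ∩ B| = 3; needs |A ∩ B| > |A ∖ B| — false.
(c) central: |A| = 5, |A ∩ B| = 3; needs |A ∩ B| / |A| ≤ 2/5 — false.
(d) south: |A| = 6, |A ∩ B| = 3; needs |A ∩ B| = 4 — false.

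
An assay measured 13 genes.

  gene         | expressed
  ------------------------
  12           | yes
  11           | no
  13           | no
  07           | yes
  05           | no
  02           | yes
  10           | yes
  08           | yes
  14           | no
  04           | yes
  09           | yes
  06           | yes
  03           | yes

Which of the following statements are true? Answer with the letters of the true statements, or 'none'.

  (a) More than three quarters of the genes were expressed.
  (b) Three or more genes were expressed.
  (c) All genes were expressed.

|A| = 13, |A ∩ B| = 9, |A ∖ B| = 4.
(a) |A ∩ B| / |A| > 3/4: fails.
(b) |A ∩ B| ≥ 3: holds.
(c) A ⊆ B, i.e. every element of A is in B (|A ∖ B| = 0): fails.

(b)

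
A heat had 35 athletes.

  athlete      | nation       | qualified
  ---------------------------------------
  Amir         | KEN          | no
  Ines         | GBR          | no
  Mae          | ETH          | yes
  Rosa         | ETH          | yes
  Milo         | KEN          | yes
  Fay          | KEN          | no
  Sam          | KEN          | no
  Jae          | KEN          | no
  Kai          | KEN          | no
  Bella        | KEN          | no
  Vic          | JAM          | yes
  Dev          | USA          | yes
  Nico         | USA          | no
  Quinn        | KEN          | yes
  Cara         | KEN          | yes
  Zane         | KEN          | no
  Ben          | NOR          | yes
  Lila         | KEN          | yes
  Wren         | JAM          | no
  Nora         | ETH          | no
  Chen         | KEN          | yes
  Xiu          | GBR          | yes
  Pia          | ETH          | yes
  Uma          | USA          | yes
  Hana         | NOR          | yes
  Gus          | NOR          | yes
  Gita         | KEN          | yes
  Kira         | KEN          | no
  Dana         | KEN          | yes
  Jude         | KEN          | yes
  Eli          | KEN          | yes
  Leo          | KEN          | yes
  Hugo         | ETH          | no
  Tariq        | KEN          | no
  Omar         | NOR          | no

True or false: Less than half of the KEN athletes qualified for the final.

Truth condition: |A ∩ B| < |A ∖ B|.
|A| = 19, |A ∩ B| = 10, |A ∖ B| = 9.
10 > 9, so the statement is false.

False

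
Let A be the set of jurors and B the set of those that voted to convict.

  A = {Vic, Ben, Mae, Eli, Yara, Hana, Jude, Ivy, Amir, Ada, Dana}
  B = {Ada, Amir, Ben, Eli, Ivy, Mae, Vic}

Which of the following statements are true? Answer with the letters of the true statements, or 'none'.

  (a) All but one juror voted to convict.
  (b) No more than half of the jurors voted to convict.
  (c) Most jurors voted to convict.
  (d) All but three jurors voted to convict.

|A| = 11, |A ∩ B| = 7, |A ∖ B| = 4.
(a) |A ∖ B| = 1: fails.
(b) |A ∩ B| ≤ |A ∖ B|: fails.
(c) |A ∩ B| > |A ∖ B|: holds.
(d) |A ∖ B| = 3: fails.

(c)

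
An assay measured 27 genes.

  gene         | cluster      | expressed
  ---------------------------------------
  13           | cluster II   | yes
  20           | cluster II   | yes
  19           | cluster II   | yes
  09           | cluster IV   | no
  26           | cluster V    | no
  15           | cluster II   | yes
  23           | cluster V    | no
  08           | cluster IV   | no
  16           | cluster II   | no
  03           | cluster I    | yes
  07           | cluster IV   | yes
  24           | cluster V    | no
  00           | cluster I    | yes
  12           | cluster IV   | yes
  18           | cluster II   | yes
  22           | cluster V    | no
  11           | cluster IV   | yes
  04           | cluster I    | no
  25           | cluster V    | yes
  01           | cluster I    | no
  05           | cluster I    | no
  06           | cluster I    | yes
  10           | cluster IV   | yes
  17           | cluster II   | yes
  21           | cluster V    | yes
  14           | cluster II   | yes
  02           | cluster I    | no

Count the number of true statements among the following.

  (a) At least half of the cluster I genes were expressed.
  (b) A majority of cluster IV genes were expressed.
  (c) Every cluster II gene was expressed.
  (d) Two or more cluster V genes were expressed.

2

(a) cluster I: |A| = 7, |A ∩ B| = 3; needs |A ∩ B| ≥ |A ∖ B| — false.
(b) cluster IV: |A| = 6, |A ∩ B| = 4; needs |A ∩ B| > |A ∖ B| — true.
(c) cluster II: |A| = 8, |A ∩ B| = 7; needs A ⊆ B, i.e. every element of A is in B (|A ∖ B| = 0) — false.
(d) cluster V: |A| = 6, |A ∩ B| = 2; needs |A ∩ B| ≥ 2 — true.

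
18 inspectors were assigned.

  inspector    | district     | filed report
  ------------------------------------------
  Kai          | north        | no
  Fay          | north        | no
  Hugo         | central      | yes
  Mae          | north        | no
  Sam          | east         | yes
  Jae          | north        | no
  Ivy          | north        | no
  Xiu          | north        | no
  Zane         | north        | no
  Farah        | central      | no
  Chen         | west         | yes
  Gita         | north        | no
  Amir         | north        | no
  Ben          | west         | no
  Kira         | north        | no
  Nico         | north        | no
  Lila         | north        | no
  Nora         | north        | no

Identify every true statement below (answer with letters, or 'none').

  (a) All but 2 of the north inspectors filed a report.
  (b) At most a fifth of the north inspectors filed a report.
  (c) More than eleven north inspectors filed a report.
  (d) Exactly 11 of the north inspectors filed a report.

|A| = 13, |A ∩ B| = 0, |A ∖ B| = 13.
(a) |A ∖ B| = 2: fails.
(b) |A ∩ B| / |A| ≤ 1/5: holds.
(c) |A ∩ B| > 11: fails.
(d) |A ∩ B| = 11: fails.

(b)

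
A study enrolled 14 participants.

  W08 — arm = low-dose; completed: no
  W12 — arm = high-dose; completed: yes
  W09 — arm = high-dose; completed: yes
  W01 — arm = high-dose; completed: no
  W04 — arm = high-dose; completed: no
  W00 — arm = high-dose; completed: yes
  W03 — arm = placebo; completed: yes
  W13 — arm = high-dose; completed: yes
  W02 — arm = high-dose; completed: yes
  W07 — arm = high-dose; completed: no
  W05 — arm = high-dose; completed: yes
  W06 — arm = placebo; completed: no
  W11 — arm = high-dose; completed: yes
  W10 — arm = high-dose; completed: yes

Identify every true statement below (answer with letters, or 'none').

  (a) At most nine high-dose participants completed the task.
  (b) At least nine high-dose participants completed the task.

|A| = 11, |A ∩ B| = 8, |A ∖ B| = 3.
(a) |A ∩ B| ≤ 9: holds.
(b) |A ∩ B| ≥ 9: fails.

(a)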